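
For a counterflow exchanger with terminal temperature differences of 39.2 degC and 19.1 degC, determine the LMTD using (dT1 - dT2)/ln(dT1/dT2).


LMTD = (dT1 - dT2) / ln(dT1/dT2)
= (39.2 - 19.1) / ln(39.2 / 19.1) = 20.1 / 0.718988 = 27.96

27.96 degC


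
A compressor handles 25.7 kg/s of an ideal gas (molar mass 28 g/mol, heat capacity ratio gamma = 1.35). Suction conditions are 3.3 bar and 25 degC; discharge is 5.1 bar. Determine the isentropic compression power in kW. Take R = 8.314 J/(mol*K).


Isentropic work: W = m*(gamma/(gamma-1))*(R*T1/MW)*((P2/P1)^((gamma-1)/gamma) - 1)
T1 = 25 + 273.15 = 298.15 K
Pressure ratio = 5.1 / 3.3 = 1.54545
Exponent = (1.35 - 1)/1.35 = 0.259259
(P2/P1)^exp - 1 = 1.54545^0.259259 - 1 = 0.119474
W = 25.7 * 1.35 / 0.35 * 8.314 * 298.15 / 28 * 0.119474 = 1048

1048 kW


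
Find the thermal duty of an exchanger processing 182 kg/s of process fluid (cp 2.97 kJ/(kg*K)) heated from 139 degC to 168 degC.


Q = m_dot * cp * delta_T
delta_T = 168 - 139 = 29 K
Q = 182 * 2.97 * 29
= 540.54 * 29
= 15675.66 kW

15675.66 kW


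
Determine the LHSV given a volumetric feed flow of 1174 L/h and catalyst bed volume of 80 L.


LHSV = volumetric feed rate / catalyst volume
= 1174 L/h / 80 L
= 14.68 h^-1

14.68 h^-1


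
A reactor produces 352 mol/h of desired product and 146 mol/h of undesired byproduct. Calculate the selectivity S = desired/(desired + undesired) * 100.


Selectivity = desired / (desired + undesired) * 100
Total products = 352 + 146 = 498 mol/h
S = 352 / 498 * 100
= 0.7068 * 100
= 70.68 %

70.68 %


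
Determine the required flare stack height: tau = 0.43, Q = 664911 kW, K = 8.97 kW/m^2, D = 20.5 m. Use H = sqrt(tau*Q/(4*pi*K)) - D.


tau*Q/(4*pi*K) = 0.43 * 664911 / (4 * pi * 8.97) = 2536.47
sqrt(2536.47) = 50.3634
H = 50.3634 - 20.5 = 29.86

29.86 m


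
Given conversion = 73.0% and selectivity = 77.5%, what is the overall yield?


Overall yield = conversion (%) * selectivity (%) / 100
Conversion = 73.0%, Selectivity = 77.5%
Y = 73.0 * 77.5 / 100
= 56.575 %

56.575 %


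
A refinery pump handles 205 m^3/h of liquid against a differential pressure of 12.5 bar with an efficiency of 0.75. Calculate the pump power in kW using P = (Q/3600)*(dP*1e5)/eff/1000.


Q = 205 / 3600 = 0.0569444 m^3/s
P = 0.0569444 * (12.5 * 1e5) / 0.75 / 1000 = 94.91

94.91 kW


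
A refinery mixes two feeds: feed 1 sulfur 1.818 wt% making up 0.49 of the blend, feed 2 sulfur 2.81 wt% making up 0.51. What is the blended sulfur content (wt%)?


Linear sulfur blending: S_blend = x1*S1 + x2*S2
Contribution 1: 0.49 * 1.818 = 0.89082 wt%
Contribution 2: 0.51 * 2.81 = 1.4331 wt%
S_blend = 0.89082 + 1.4331 = 2.32392

2.32392 wt%


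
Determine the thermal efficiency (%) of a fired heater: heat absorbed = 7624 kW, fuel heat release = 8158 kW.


Furnace efficiency = Q_absorbed / Q_fuel * 100
= 7624 / 8158 * 100 = 93.45

93.45 %


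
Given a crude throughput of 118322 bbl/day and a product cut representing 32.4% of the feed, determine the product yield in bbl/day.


Crude throughput = 118322 bbl/day
Fraction yield = 32.4%
yield = throughput * fraction / 100
yield = 118322 * 32.4 / 100 = 38336.328

38336.328 bbl/day


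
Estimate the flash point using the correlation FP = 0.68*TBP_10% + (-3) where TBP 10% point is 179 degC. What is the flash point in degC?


FP = 0.68 * 179 + (-3) = 118.72

118.72 degC


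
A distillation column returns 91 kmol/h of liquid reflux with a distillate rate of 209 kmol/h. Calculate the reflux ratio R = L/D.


Reflux ratio definition: R = L / D (liquid returned / distillate withdrawn)
L = 91 kmol/h, D = 209 kmol/h
R = 91 / 209 = 0.4354

0.4354


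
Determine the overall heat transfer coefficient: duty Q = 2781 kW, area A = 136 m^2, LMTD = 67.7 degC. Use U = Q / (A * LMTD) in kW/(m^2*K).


From Q = U*A*LMTD, U = Q / (A * LMTD)
U = 2781 / (136 * 67.7) = 2781 / 9207.2 = 0.3020

0.3020 kW/(m^2*K)


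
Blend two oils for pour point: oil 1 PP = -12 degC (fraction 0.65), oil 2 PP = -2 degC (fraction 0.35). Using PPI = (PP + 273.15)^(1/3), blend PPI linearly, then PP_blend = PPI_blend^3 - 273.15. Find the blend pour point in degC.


PPI_1 = (-12 + 273.15)^(1/3) = 6.391901
PPI_2 = (-2 + 273.15)^(1/3) = 6.472467
PPI_blend = 0.65 * 6.391901 + 0.35 * 6.472467 = 6.420099
PP_blend = 6.420099^3 - 273.15 = 264.6215 - 273.15 = -8.53

-8.53 degC


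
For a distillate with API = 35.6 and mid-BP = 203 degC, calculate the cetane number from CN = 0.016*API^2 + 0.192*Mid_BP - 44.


CN = 0.016 * 35.6^2 + 0.192 * 203 - 44
CN = 20.27776 + 38.976 - 44 = 15.25376

15.25376


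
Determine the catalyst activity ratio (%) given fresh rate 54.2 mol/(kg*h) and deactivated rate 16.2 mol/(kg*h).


Activity (%) = (rate_used / rate_fresh) * 100
rate_used = 16.2, rate_fresh = 54.2
= (16.2 / 54.2) * 100
= 0.2989 * 100 = 29.89

29.89 %


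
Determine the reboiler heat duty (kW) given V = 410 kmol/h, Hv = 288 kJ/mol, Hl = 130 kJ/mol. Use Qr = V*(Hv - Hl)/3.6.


Qr = 410 * (288 - 130) / 3.6 = 410 * 158 / 3.6 = 17990

17990 kW


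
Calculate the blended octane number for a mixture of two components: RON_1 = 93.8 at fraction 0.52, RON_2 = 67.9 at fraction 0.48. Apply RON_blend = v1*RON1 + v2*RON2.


Linear blending: RON_blend = sum(vi * RONi)
Contribution 1: 0.52 * 93.8 = 48.776
Contribution 2: 0.48 * 67.9 = 32.592
RON_blend = 48.776 + 32.592 = 81.368

81.368


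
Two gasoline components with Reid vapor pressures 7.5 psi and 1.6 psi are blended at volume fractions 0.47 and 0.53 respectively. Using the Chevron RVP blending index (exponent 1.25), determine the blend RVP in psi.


Chevron index: RVP_blend = (sum xi*RVPi^1.25)^(1/1.25)
RVP^1.25 terms: 0.47 * 7.5^1.25 + 0.53 * 1.6^1.25 = 6.78717
RVP_blend = 6.78717^(1/1.25) = 4.628

4.628 psi


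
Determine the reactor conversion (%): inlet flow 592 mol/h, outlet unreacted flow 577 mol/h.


X = (F_in - F_out) / F_in * 100
Moles reacted = 592 - 577 = 15
X = 15 / 592 * 100
= 0.02534 * 100
= 2.534 %

2.534 %


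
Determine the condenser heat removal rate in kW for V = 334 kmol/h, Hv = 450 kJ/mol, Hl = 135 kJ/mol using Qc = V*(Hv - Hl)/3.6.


Qc = 334 * (450 - 135) / 3.6 = 334 * 315 / 3.6 = 29220

29220 kW


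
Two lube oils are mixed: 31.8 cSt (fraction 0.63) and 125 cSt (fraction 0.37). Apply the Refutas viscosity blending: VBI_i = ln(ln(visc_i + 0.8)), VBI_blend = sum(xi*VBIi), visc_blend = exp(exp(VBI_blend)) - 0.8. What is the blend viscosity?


Refutas method: VBN_i = 14.534*ln(ln(visc_i + 0.8)) + 10.975, blended linearly by mass fraction; since VBN is linear in VBI_i = ln(ln(visc_i + 0.8)) and the fractions sum to 1, blend VBI directly: visc = exp(exp(VBI_blend)) - 0.8
VBI_1 = ln(ln(31.8 + 0.8)) = 1.24827
VBI_2 = ln(ln(125 + 0.8)) = 1.57582
VBI_blend = 0.63 * 1.24827 + 0.37 * 1.57582 = 1.36946
visc_blend = exp(exp(1.36946)) - 0.8 = 50.27

50.27 cSt


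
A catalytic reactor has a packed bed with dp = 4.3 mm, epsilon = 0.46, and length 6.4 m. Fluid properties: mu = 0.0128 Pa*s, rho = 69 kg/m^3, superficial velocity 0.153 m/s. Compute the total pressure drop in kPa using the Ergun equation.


dp = 4.3 mm = 0.0043 m
Viscous term = 150*0.0128*0.153*(1-0.46)^2 / (0.0043^2*0.46^3) = 47595.9
Inertial term = 1.75*69*0.153^2*(1-0.46) / (0.0043*0.46^3) = 3646.88
dP/L = 47595.9 + 3646.88 = 51242.8 Pa/m
dP = 51242.8 * 6.4 / 1000 = 328.0 kPa

328.0 kPa


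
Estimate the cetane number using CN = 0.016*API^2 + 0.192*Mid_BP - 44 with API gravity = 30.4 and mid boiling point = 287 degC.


CN = 0.016 * 30.4^2 + 0.192 * 287 - 44
CN = 14.78656 + 55.104 - 44 = 25.89056

25.89056


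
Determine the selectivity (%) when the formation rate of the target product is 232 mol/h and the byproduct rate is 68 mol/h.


Selectivity = desired / (desired + undesired) * 100
Total products = 232 + 68 = 300 mol/h
S = 232 / 300 * 100
= 0.7733 * 100
= 77.33 %

77.33 %


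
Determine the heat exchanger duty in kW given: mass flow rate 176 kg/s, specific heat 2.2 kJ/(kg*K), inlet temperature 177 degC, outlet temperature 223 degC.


Q = m_dot * cp * delta_T
delta_T = 223 - 177 = 46 K
Q = 176 * 2.2 * 46
= 387.2 * 46
= 17811.2 kW

17811.2 kW


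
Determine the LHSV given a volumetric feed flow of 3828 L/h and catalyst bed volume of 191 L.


LHSV = volumetric feed rate / catalyst volume
= 3828 L/h / 191 L
= 20.04 h^-1

20.04 h^-1


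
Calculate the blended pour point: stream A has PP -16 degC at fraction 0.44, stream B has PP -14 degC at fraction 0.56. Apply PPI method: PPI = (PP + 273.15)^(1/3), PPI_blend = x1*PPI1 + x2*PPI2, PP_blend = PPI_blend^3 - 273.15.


PPI_1 = (-16 + 273.15)^(1/3) = 6.359098
PPI_2 = (-14 + 273.15)^(1/3) = 6.375541
PPI_blend = 0.44 * 6.359098 + 0.56 * 6.375541 = 6.368306
PP_blend = 6.368306^3 - 273.15 = 258.2687 - 273.15 = -14.88

-14.88 degC


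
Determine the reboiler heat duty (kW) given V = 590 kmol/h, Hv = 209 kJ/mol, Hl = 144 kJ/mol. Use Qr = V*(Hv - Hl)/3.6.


Qr = 590 * (209 - 144) / 3.6 = 590 * 65 / 3.6 = 10650

10650 kW


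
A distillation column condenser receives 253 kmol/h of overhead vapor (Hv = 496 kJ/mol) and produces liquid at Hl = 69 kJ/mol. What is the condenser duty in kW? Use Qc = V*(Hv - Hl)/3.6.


Qc = 253 * (496 - 69) / 3.6 = 253 * 427 / 3.6 = 30010

30010 kW


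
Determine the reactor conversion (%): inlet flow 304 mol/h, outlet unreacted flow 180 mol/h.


X = (F_in - F_out) / F_in * 100
Moles reacted = 304 - 180 = 124
X = 124 / 304 * 100
= 0.4079 * 100
= 40.79 %

40.79 %


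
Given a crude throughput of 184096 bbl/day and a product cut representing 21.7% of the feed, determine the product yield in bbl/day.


Crude throughput = 184096 bbl/day
Fraction yield = 21.7%
yield = throughput * fraction / 100
yield = 184096 * 21.7 / 100 = 39948.832

39948.832 bbl/day


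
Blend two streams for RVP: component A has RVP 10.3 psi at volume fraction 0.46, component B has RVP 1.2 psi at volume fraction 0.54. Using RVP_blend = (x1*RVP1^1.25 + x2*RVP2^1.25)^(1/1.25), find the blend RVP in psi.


Chevron index: RVP_blend = (sum xi*RVPi^1.25)^(1/1.25)
RVP^1.25 terms: 0.46 * 10.3^1.25 + 0.54 * 1.2^1.25 = 9.1662
RVP_blend = 9.1662^(1/1.25) = 5.885

5.885 psi


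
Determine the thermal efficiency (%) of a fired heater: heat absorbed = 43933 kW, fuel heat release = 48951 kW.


Furnace efficiency = Q_absorbed / Q_fuel * 100
= 43933 / 48951 * 100 = 89.75

89.75 %


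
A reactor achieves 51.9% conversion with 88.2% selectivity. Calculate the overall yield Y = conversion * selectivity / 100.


Overall yield = conversion (%) * selectivity (%) / 100
Conversion = 51.9%, Selectivity = 88.2%
Y = 51.9 * 88.2 / 100
= 45.7758 %

45.7758 %


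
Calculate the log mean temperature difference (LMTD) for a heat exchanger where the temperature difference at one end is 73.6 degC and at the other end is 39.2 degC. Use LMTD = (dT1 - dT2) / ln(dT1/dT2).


LMTD = (dT1 - dT2) / ln(dT1/dT2)
= (73.6 - 39.2) / ln(73.6 / 39.2) = 34.4 / 0.629968 = 54.61

54.61 degC


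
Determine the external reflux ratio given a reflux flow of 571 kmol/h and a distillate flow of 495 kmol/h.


Reflux ratio definition: R = L / D (liquid returned / distillate withdrawn)
L = 571 kmol/h, D = 495 kmol/h
R = 571 / 495 = 1.154

1.154


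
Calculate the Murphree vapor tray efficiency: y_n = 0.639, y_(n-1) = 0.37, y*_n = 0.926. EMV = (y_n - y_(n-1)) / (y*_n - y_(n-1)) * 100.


Murphree vapor efficiency: EMV = (y_n - y_(n-1)) / (y*_n - y_(n-1)) * 100
EMV = (0.639 - 0.37) / (0.926 - 0.37) * 100 = 0.269 / 0.556 * 100 = 48.38

48.38 %


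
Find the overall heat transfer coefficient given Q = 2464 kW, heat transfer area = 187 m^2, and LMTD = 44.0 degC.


From Q = U*A*LMTD, U = Q / (A * LMTD)
U = 2464 / (187 * 44.0) = 2464 / 8228 = 0.2995

0.2995 kW/(m^2*K)


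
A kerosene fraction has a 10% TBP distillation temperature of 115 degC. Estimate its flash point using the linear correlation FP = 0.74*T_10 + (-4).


FP = 0.74 * 115 + (-4) = 81.1

81.1 degC


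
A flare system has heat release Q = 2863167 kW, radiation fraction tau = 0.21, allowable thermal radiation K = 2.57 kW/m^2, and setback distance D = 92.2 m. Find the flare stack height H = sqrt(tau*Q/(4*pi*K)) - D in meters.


tau*Q/(4*pi*K) = 0.21 * 2863167 / (4 * pi * 2.57) = 18617.6
sqrt(18617.6) = 136.446
H = 136.446 - 92.2 = 44.25

44.25 m


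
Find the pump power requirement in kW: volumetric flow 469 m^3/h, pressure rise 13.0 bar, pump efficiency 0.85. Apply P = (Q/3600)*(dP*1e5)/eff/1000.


Q = 469 / 3600 = 0.130278 m^3/s
P = 0.130278 * (13.0 * 1e5) / 0.85 / 1000 = 199.2

199.2 kW


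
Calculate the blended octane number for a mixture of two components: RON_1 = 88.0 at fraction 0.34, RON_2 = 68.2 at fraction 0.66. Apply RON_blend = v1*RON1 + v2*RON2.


Linear blending: RON_blend = sum(vi * RONi)
Contribution 1: 0.34 * 88.0 = 29.92
Contribution 2: 0.66 * 68.2 = 45.012
RON_blend = 29.92 + 45.012 = 74.932

74.932


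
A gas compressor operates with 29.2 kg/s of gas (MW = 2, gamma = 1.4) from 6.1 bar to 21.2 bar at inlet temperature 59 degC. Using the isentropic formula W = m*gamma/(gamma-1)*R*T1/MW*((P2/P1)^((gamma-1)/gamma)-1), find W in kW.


Isentropic work: W = m*(gamma/(gamma-1))*(R*T1/MW)*((P2/P1)^((gamma-1)/gamma) - 1)
T1 = 59 + 273.15 = 332.15 K
Pressure ratio = 21.2 / 6.1 = 3.47541
Exponent = (1.4 - 1)/1.4 = 0.285714
(P2/P1)^exp - 1 = 3.47541^0.285714 - 1 = 0.42749
W = 29.2 * 1.4 / 0.4 * 8.314 * 332.15 / 2 * 0.42749 = 60320

60320 kW


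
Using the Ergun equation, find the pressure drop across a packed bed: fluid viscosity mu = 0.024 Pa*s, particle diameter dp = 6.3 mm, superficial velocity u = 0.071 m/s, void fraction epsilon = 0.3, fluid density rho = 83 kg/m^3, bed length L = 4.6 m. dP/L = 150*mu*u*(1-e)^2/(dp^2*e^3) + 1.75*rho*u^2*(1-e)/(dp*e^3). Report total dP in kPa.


dp = 6.3 mm = 0.0063 m
Viscous term = 150*0.024*0.071*(1-0.3)^2 / (0.0063^2*0.3^3) = 116872
Inertial term = 1.75*83*0.071^2*(1-0.3) / (0.0063*0.3^3) = 3013.19
dP/L = 116872 + 3013.19 = 119885 Pa/m
dP = 119885 * 4.6 / 1000 = 551.5 kPa

551.5 kPa


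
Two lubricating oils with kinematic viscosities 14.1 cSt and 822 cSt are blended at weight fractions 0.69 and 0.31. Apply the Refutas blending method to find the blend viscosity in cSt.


Refutas method: VBN_i = 14.534*ln(ln(visc_i + 0.8)) + 10.975, blended linearly by mass fraction; since VBN is linear in VBI_i = ln(ln(visc_i + 0.8)) and the fractions sum to 1, blend VBI directly: visc = exp(exp(VBI_blend)) - 0.8
VBI_1 = ln(ln(14.1 + 0.8)) = 0.993756
VBI_2 = ln(ln(822 + 0.8)) = 1.904
VBI_blend = 0.69 * 0.993756 + 0.31 * 1.904 = 1.27593
visc_blend = exp(exp(1.27593)) - 0.8 = 35.15

35.15 cSt


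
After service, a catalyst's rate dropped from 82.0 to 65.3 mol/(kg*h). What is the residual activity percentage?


Activity (%) = (rate_used / rate_fresh) * 100
rate_used = 65.3, rate_fresh = 82.0
= (65.3 / 82.0) * 100
= 0.7963 * 100 = 79.63

79.63 %


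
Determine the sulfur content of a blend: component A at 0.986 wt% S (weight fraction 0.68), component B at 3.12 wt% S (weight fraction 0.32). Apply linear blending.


Linear sulfur blending: S_blend = x1*S1 + x2*S2
Contribution 1: 0.68 * 0.986 = 0.67048 wt%
Contribution 2: 0.32 * 3.12 = 0.9984 wt%
S_blend = 0.67048 + 0.9984 = 1.66888

1.66888 wt%


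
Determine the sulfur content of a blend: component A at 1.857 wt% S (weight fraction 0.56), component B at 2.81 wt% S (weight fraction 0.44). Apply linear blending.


Linear sulfur blending: S_blend = x1*S1 + x2*S2
Contribution 1: 0.56 * 1.857 = 1.03992 wt%
Contribution 2: 0.44 * 2.81 = 1.2364 wt%
S_blend = 1.03992 + 1.2364 = 2.27632

2.27632 wt%


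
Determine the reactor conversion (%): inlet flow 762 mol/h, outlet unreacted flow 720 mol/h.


X = (F_in - F_out) / F_in * 100
Moles reacted = 762 - 720 = 42
X = 42 / 762 * 100
= 0.05512 * 100
= 5.512 %

5.512 %


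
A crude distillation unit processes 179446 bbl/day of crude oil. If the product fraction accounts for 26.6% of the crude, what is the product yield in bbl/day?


Crude throughput = 179446 bbl/day
Fraction yield = 26.6%
yield = throughput * fraction / 100
yield = 179446 * 26.6 / 100 = 47732.636

47732.636 bbl/day


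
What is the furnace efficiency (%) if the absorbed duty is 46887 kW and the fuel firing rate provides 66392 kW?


Furnace efficiency = Q_absorbed / Q_fuel * 100
= 46887 / 66392 * 100 = 70.62

70.62 %


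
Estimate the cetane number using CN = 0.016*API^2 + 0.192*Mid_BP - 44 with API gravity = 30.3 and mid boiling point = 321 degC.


CN = 0.016 * 30.3^2 + 0.192 * 321 - 44
CN = 14.68944 + 61.632 - 44 = 32.32144

32.32144


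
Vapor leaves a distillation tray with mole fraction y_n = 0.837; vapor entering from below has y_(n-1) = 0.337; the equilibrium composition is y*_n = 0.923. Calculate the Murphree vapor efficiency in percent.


Murphree vapor efficiency: EMV = (y_n - y_(n-1)) / (y*_n - y_(n-1)) * 100
EMV = (0.837 - 0.337) / (0.923 - 0.337) * 100 = 0.5 / 0.586 * 100 = 85.32

85.32 %


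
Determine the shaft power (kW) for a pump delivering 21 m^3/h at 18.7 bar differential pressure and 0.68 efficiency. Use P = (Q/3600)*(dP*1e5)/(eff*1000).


Q = 21 / 3600 = 0.00583333 m^3/s
P = 0.00583333 * (18.7 * 1e5) / 0.68 / 1000 = 16.04

16.04 kW


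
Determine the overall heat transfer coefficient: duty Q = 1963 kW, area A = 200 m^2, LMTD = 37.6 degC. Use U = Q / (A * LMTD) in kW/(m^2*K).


From Q = U*A*LMTD, U = Q / (A * LMTD)
U = 1963 / (200 * 37.6) = 1963 / 7520 = 0.2610

0.2610 kW/(m^2*K)


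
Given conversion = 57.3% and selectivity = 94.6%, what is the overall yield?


Overall yield = conversion (%) * selectivity (%) / 100
Conversion = 57.3%, Selectivity = 94.6%
Y = 57.3 * 94.6 / 100
= 54.2058 %

54.2058 %


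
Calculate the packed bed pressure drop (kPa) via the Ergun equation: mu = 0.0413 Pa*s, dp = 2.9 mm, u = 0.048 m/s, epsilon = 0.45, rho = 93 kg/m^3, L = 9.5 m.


dp = 2.9 mm = 0.0029 m
Viscous term = 150*0.0413*0.048*(1-0.45)^2 / (0.0029^2*0.45^3) = 117375
Inertial term = 1.75*93*0.048^2*(1-0.45) / (0.0029*0.45^3) = 780.424
dP/L = 117375 + 780.424 = 118155 Pa/m
dP = 118155 * 9.5 / 1000 = 1122 kPa

1122 kPa


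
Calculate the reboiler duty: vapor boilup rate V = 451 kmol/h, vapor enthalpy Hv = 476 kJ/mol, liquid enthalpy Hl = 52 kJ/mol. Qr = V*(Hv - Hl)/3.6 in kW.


Qr = 451 * (476 - 52) / 3.6 = 451 * 424 / 3.6 = 53120

53120 kW


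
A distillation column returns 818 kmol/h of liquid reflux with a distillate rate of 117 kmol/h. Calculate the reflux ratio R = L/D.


Reflux ratio definition: R = L / D (liquid returned / distillate withdrawn)
L = 818 kmol/h, D = 117 kmol/h
R = 818 / 117 = 6.991

6.991


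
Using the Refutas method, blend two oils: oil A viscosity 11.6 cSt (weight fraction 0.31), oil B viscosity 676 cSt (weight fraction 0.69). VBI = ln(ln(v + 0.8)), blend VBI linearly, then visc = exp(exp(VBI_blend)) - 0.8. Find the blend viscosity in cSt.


Refutas method: VBN_i = 14.534*ln(ln(visc_i + 0.8)) + 10.975, blended linearly by mass fraction; since VBN is linear in VBI_i = ln(ln(visc_i + 0.8)) and the fractions sum to 1, blend VBI directly: visc = exp(exp(VBI_blend)) - 0.8
VBI_1 = ln(ln(11.6 + 0.8)) = 0.923344
VBI_2 = ln(ln(676 + 0.8)) = 1.87447
VBI_blend = 0.31 * 0.923344 + 0.69 * 1.87447 = 1.57962
visc_blend = exp(exp(1.57962)) - 0.8 = 127.3

127.3 cSt


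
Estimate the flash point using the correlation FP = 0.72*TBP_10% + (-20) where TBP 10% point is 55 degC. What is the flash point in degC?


FP = 0.72 * 55 + (-20) = 19.6

19.6 degC


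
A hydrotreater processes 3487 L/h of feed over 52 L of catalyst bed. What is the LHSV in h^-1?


LHSV = volumetric feed rate / catalyst volume
= 3487 L/h / 52 L
= 67.06 h^-1

67.06 h^-1


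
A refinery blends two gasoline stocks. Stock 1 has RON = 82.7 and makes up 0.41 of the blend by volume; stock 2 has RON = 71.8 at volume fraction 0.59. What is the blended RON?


Linear blending: RON_blend = sum(vi * RONi)
Contribution 1: 0.41 * 82.7 = 33.907
Contribution 2: 0.59 * 71.8 = 42.362
RON_blend = 33.907 + 42.362 = 76.269

76.269


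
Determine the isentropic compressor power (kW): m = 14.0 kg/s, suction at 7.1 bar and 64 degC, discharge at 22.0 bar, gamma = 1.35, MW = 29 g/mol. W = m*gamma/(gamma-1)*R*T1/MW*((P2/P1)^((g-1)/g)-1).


Isentropic work: W = m*(gamma/(gamma-1))*(R*T1/MW)*((P2/P1)^((gamma-1)/gamma) - 1)
T1 = 64 + 273.15 = 337.15 K
Pressure ratio = 22.0 / 7.1 = 3.09859
Exponent = (1.35 - 1)/1.35 = 0.259259
(P2/P1)^exp - 1 = 3.09859^0.259259 - 1 = 0.340722
W = 14.0 * 1.35 / 0.35 * 8.314 * 337.15 / 29 * 0.340722 = 1778

1778 kW


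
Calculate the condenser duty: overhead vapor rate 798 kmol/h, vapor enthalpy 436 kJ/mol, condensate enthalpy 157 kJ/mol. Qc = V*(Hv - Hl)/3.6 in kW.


Qc = 798 * (436 - 157) / 3.6 = 798 * 279 / 3.6 = 61840

61840 kW


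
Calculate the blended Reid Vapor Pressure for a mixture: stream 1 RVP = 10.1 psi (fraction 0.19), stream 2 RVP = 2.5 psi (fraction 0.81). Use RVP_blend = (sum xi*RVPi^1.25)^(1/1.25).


Chevron index: RVP_blend = (sum xi*RVPi^1.25)^(1/1.25)
RVP^1.25 terms: 0.19 * 10.1^1.25 + 0.81 * 2.5^1.25 = 5.96732
RVP_blend = 5.96732^(1/1.25) = 4.175

4.175 psi


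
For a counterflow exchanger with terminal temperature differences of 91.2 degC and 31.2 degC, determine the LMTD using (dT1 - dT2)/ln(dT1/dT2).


LMTD = (dT1 - dT2) / ln(dT1/dT2)
= (91.2 - 31.2) / ln(91.2 / 31.2) = 60 / 1.07264 = 55.94

55.94 degC


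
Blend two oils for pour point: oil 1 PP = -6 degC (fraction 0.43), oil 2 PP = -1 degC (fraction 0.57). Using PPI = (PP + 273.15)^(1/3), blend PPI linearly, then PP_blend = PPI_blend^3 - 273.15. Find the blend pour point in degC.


PPI_1 = (-6 + 273.15)^(1/3) = 6.440482
PPI_2 = (-1 + 273.15)^(1/3) = 6.480414
PPI_blend = 0.43 * 6.440482 + 0.57 * 6.480414 = 6.463243
PP_blend = 6.463243^3 - 273.15 = 269.9923 - 273.15 = -3.16

-3.16 degC


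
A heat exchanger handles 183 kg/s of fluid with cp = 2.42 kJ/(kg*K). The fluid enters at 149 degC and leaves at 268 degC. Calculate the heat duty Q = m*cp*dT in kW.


Q = m_dot * cp * delta_T
delta_T = 268 - 149 = 119 K
Q = 183 * 2.42 * 119
= 442.86 * 119
= 52700.34 kW

52700.34 kW


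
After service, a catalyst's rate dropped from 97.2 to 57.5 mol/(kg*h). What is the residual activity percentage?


Activity (%) = (rate_used / rate_fresh) * 100
rate_used = 57.5, rate_fresh = 97.2
= (57.5 / 97.2) * 100
= 0.5916 * 100 = 59.16

59.16 %


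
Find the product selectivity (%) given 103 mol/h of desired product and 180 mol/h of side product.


Selectivity = desired / (desired + undesired) * 100
Total products = 103 + 180 = 283 mol/h
S = 103 / 283 * 100
= 0.3640 * 100
= 36.40 %

36.40 %


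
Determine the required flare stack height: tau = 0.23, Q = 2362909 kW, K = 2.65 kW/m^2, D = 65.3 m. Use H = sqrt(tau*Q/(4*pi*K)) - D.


tau*Q/(4*pi*K) = 0.23 * 2362909 / (4 * pi * 2.65) = 16320
sqrt(16320) = 127.75
H = 127.75 - 65.3 = 62.45

62.45 m


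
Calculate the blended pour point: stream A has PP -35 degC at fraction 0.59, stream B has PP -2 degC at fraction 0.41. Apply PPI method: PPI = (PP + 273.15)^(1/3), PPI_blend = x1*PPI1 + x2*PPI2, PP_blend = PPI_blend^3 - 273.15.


PPI_1 = (-35 + 273.15)^(1/3) = 6.198456
PPI_2 = (-2 + 273.15)^(1/3) = 6.472467
PPI_blend = 0.59 * 6.198456 + 0.41 * 6.472467 = 6.310801
PP_blend = 6.310801^3 - 273.15 = 251.3353 - 273.15 = -21.81

-21.81 degC


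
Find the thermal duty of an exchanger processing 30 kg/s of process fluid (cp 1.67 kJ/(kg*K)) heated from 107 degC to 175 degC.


Q = m_dot * cp * delta_T
delta_T = 175 - 107 = 68 K
Q = 30 * 1.67 * 68
= 50.1 * 68
= 3406.8 kW

3406.8 kW


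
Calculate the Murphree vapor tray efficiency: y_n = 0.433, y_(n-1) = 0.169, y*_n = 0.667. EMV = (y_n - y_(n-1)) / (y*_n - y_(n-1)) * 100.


Murphree vapor efficiency: EMV = (y_n - y_(n-1)) / (y*_n - y_(n-1)) * 100
EMV = (0.433 - 0.169) / (0.667 - 0.169) * 100 = 0.264 / 0.498 * 100 = 53.01

53.01 %


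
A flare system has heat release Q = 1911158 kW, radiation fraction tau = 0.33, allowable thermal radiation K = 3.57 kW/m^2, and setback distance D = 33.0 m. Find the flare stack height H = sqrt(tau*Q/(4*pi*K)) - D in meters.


tau*Q/(4*pi*K) = 0.33 * 1911158 / (4 * pi * 3.57) = 14058.3
sqrt(14058.3) = 118.568
H = 118.568 - 33.0 = 85.57

85.57 m


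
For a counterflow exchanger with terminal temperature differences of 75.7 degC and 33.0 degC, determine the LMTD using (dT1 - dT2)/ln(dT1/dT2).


LMTD = (dT1 - dT2) / ln(dT1/dT2)
= (75.7 - 33.0) / ln(75.7 / 33.0) = 42.7 / 0.830271 = 51.43

51.43 degC


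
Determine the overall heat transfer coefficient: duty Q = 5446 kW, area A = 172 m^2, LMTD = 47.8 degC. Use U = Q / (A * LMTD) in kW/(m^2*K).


From Q = U*A*LMTD, U = Q / (A * LMTD)
U = 5446 / (172 * 47.8) = 5446 / 8221.6 = 0.6624

0.6624 kW/(m^2*K)


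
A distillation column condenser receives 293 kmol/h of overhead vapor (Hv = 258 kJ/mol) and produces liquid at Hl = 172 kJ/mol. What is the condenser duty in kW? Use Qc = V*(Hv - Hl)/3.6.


Qc = 293 * (258 - 172) / 3.6 = 293 * 86 / 3.6 = 6999

6999 kW


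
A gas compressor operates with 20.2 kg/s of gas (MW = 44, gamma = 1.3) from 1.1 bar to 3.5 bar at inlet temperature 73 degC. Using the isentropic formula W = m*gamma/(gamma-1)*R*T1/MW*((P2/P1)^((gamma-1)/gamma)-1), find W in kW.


Isentropic work: W = m*(gamma/(gamma-1))*(R*T1/MW)*((P2/P1)^((gamma-1)/gamma) - 1)
T1 = 73 + 273.15 = 346.15 K
Pressure ratio = 3.5 / 1.1 = 3.18182
Exponent = (1.3 - 1)/1.3 = 0.230769
(P2/P1)^exp - 1 = 3.18182^0.230769 - 1 = 0.306177
W = 20.2 * 1.3 / 0.3 * 8.314 * 346.15 / 44 * 0.306177 = 1753

1753 kW


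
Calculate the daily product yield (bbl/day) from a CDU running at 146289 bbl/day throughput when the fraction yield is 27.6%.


Crude throughput = 146289 bbl/day
Fraction yield = 27.6%
yield = throughput * fraction / 100
yield = 146289 * 27.6 / 100 = 40375.764

40375.764 bbl/day


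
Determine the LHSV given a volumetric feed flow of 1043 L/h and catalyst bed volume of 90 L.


LHSV = volumetric feed rate / catalyst volume
= 1043 L/h / 90 L
= 11.59 h^-1

11.59 h^-1


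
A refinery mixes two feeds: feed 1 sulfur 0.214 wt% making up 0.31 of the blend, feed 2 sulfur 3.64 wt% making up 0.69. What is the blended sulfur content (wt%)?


Linear sulfur blending: S_blend = x1*S1 + x2*S2
Contribution 1: 0.31 * 0.214 = 0.06634 wt%
Contribution 2: 0.69 * 3.64 = 2.5116 wt%
S_blend = 0.06634 + 2.5116 = 2.57794

2.57794 wt%


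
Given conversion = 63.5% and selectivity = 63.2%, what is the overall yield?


Overall yield = conversion (%) * selectivity (%) / 100
Conversion = 63.5%, Selectivity = 63.2%
Y = 63.5 * 63.2 / 100
= 40.132 %

40.132 %


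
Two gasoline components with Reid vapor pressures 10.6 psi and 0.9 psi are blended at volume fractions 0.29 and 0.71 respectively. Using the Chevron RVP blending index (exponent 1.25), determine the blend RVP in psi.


Chevron index: RVP_blend = (sum xi*RVPi^1.25)^(1/1.25)
RVP^1.25 terms: 0.29 * 10.6^1.25 + 0.71 * 0.9^1.25 = 6.16903
RVP_blend = 6.16903^(1/1.25) = 4.287

4.287 psi


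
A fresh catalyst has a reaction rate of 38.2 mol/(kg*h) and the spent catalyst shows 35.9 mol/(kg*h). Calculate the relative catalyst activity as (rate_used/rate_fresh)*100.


Activity (%) = (rate_used / rate_fresh) * 100
rate_used = 35.9, rate_fresh = 38.2
= (35.9 / 38.2) * 100
= 0.9398 * 100 = 93.98

93.98 %


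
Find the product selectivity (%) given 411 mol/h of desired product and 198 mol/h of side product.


Selectivity = desired / (desired + undesired) * 100
Total products = 411 + 198 = 609 mol/h
S = 411 / 609 * 100
= 0.6749 * 100
= 67.49 %

67.49 %


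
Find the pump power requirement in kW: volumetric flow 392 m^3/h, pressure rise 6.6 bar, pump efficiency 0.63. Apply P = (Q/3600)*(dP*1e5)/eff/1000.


Q = 392 / 3600 = 0.108889 m^3/s
P = 0.108889 * (6.6 * 1e5) / 0.63 / 1000 = 114.1

114.1 kW


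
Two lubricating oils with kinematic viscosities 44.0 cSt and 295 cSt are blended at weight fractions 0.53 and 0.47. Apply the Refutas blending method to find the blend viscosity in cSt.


Refutas method: VBN_i = 14.534*ln(ln(visc_i + 0.8)) + 10.975, blended linearly by mass fraction; since VBN is linear in VBI_i = ln(ln(visc_i + 0.8)) and the fractions sum to 1, blend VBI directly: visc = exp(exp(VBI_blend)) - 0.8
VBI_1 = ln(ln(44.0 + 0.8)) = 1.33558
VBI_2 = ln(ln(295 + 0.8)) = 1.73865
VBI_blend = 0.53 * 1.33558 + 0.47 * 1.73865 = 1.52502
visc_blend = exp(exp(1.52502)) - 0.8 = 98.21

98.21 cSt


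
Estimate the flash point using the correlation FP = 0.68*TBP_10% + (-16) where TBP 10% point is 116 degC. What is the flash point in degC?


FP = 0.68 * 116 + (-16) = 62.88

62.88 degC


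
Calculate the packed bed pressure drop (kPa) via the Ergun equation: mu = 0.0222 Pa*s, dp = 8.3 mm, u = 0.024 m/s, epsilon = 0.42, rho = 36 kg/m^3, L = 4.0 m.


dp = 8.3 mm = 0.0083 m
Viscous term = 150*0.0222*0.024*(1-0.42)^2 / (0.0083^2*0.42^3) = 5267.53
Inertial term = 1.75*36*0.024^2*(1-0.42) / (0.0083*0.42^3) = 34.2267
dP/L = 5267.53 + 34.2267 = 5301.76 Pa/m
dP = 5301.76 * 4.0 / 1000 = 21.21 kPa

21.21 kPa


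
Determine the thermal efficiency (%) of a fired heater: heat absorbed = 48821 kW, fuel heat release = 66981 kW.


Furnace efficiency = Q_absorbed / Q_fuel * 100
= 48821 / 66981 * 100 = 72.89

72.89 %


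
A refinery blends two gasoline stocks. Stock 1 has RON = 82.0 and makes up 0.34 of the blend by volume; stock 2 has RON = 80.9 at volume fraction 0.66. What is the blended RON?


Linear blending: RON_blend = sum(vi * RONi)
Contribution 1: 0.34 * 82.0 = 27.88
Contribution 2: 0.66 * 80.9 = 53.394
RON_blend = 27.88 + 53.394 = 81.274

81.274


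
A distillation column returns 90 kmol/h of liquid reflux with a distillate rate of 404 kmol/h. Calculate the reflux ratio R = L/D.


Reflux ratio definition: R = L / D (liquid returned / distillate withdrawn)
L = 90 kmol/h, D = 404 kmol/h
R = 90 / 404 = 0.2228

0.2228


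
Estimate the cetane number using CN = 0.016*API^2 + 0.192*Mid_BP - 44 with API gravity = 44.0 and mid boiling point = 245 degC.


CN = 0.016 * 44.0^2 + 0.192 * 245 - 44
CN = 30.976 + 47.04 - 44 = 34.016

34.016


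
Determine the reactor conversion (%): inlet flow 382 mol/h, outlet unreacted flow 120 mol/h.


X = (F_in - F_out) / F_in * 100
Moles reacted = 382 - 120 = 262
X = 262 / 382 * 100
= 0.6859 * 100
= 68.59 %

68.59 %


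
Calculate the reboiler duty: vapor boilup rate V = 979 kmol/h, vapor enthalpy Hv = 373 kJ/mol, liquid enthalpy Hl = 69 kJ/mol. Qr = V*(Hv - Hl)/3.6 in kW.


Qr = 979 * (373 - 69) / 3.6 = 979 * 304 / 3.6 = 82670

82670 kW


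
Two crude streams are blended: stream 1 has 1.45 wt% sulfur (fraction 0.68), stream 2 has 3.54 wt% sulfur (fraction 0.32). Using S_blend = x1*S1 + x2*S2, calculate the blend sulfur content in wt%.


Linear sulfur blending: S_blend = x1*S1 + x2*S2
Contribution 1: 0.68 * 1.45 = 0.986 wt%
Contribution 2: 0.32 * 3.54 = 1.1328 wt%
S_blend = 0.986 + 1.1328 = 2.1188

2.1188 wt%


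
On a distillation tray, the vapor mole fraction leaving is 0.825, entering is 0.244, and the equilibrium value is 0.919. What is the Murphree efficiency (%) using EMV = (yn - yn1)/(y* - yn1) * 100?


Murphree vapor efficiency: EMV = (y_n - y_(n-1)) / (y*_n - y_(n-1)) * 100
EMV = (0.825 - 0.244) / (0.919 - 0.244) * 100 = 0.581 / 0.675 * 100 = 86.07

86.07 %


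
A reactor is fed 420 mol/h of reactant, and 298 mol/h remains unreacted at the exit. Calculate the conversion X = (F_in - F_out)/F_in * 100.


X = (F_in - F_out) / F_in * 100
Moles reacted = 420 - 298 = 122
X = 122 / 420 * 100
= 0.2905 * 100
= 29.05 %

29.05 %


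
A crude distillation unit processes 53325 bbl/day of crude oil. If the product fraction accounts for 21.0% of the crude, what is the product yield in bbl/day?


Crude throughput = 53325 bbl/day
Fraction yield = 21.0%
yield = throughput * fraction / 100
yield = 53325 * 21.0 / 100 = 11198.25

11198.25 bbl/day


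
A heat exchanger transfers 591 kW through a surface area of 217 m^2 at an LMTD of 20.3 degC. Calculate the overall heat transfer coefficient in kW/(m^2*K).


From Q = U*A*LMTD, U = Q / (A * LMTD)
U = 591 / (217 * 20.3) = 591 / 4405.1 = 0.1342

0.1342 kW/(m^2*K)


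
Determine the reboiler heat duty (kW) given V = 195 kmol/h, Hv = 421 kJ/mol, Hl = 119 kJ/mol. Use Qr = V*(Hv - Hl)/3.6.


Qr = 195 * (421 - 119) / 3.6 = 195 * 302 / 3.6 = 16360

16360 kW


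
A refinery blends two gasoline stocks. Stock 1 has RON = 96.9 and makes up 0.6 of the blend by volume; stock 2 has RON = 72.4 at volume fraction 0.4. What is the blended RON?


Linear blending: RON_blend = sum(vi * RONi)
Contribution 1: 0.6 * 96.9 = 58.14
Contribution 2: 0.4 * 72.4 = 28.96
RON_blend = 58.14 + 28.96 = 87.1

87.1


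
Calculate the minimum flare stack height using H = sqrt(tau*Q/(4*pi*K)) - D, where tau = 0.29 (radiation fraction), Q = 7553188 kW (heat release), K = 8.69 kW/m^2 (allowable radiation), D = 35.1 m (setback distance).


tau*Q/(4*pi*K) = 0.29 * 7553188 / (4 * pi * 8.69) = 20058.5
sqrt(20058.5) = 141.628
H = 141.628 - 35.1 = 106.5

106.5 m


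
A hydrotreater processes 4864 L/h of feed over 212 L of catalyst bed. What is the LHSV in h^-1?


LHSV = volumetric feed rate / catalyst volume
= 4864 L/h / 212 L
= 22.94 h^-1

22.94 h^-1


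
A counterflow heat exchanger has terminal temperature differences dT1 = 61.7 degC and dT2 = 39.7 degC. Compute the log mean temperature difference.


LMTD = (dT1 - dT2) / ln(dT1/dT2)
= (61.7 - 39.7) / ln(61.7 / 39.7) = 22 / 0.440933 = 49.89

49.89 degC


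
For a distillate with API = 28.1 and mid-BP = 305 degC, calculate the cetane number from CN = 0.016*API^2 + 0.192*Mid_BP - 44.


CN = 0.016 * 28.1^2 + 0.192 * 305 - 44
CN = 12.63376 + 58.56 - 44 = 27.19376

27.19376


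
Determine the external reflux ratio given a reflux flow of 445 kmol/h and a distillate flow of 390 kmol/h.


Reflux ratio definition: R = L / D (liquid returned / distillate withdrawn)
L = 445 kmol/h, D = 390 kmol/h
R = 445 / 390 = 1.141

1.141


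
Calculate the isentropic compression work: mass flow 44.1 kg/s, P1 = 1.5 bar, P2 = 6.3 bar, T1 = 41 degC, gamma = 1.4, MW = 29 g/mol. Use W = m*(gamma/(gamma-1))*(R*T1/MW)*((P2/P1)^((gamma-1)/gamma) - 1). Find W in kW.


Isentropic work: W = m*(gamma/(gamma-1))*(R*T1/MW)*((P2/P1)^((gamma-1)/gamma) - 1)
T1 = 41 + 273.15 = 314.15 K
Pressure ratio = 6.3 / 1.5 = 4.2
Exponent = (1.4 - 1)/1.4 = 0.285714
(P2/P1)^exp - 1 = 4.2^0.285714 - 1 = 0.506854
W = 44.1 * 1.4 / 0.4 * 8.314 * 314.15 / 29 * 0.506854 = 7046

7046 kW


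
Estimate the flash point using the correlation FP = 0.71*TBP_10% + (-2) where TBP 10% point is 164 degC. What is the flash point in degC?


FP = 0.71 * 164 + (-2) = 114.44

114.44 degC


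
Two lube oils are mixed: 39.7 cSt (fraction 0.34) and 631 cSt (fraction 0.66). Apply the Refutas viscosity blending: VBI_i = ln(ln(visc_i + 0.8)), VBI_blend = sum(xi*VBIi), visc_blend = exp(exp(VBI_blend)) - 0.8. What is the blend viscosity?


Refutas method: VBN_i = 14.534*ln(ln(visc_i + 0.8)) + 10.975, blended linearly by mass fraction; since VBN is linear in VBI_i = ln(ln(visc_i + 0.8)) and the fractions sum to 1, blend VBI directly: visc = exp(exp(VBI_blend)) - 0.8
VBI_1 = ln(ln(39.7 + 0.8)) = 1.30868
VBI_2 = ln(ln(631 + 0.8)) = 1.86386
VBI_blend = 0.34 * 1.30868 + 0.66 * 1.86386 = 1.6751
visc_blend = exp(exp(1.6751)) - 0.8 = 207.6

207.6 cSt


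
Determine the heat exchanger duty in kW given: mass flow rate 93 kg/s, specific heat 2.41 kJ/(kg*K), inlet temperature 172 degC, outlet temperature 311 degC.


Q = m_dot * cp * delta_T
delta_T = 311 - 172 = 139 K
Q = 93 * 2.41 * 139
= 224.13 * 139
= 31154.07 kW

31154.07 kW


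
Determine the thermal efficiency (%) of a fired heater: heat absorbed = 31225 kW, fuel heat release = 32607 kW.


Furnace efficiency = Q_absorbed / Q_fuel * 100
= 31225 / 32607 * 100 = 95.76

95.76 %


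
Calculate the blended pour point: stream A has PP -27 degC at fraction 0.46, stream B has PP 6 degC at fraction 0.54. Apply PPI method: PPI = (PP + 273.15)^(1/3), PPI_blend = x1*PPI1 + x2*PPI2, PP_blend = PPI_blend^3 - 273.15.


PPI_1 = (-27 + 273.15)^(1/3) = 6.2671
PPI_2 = (6 + 273.15)^(1/3) = 6.535506
PPI_blend = 0.46 * 6.2671 + 0.54 * 6.535506 = 6.412039
PP_blend = 6.412039^3 - 273.15 = 263.6261 - 273.15 = -9.52

-9.52 degC


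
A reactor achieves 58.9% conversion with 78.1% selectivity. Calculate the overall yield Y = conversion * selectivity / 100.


Overall yield = conversion (%) * selectivity (%) / 100
Conversion = 58.9%, Selectivity = 78.1%
Y = 58.9 * 78.1 / 100
= 46.0009 %

46.0009 %


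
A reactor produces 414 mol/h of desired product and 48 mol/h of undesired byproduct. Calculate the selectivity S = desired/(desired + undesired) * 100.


Selectivity = desired / (desired + undesired) * 100
Total products = 414 + 48 = 462 mol/h
S = 414 / 462 * 100
= 0.8961 * 100
= 89.61 %

89.61 %


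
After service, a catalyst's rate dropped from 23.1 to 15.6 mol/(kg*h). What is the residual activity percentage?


Activity (%) = (rate_used / rate_fresh) * 100
rate_used = 15.6, rate_fresh = 23.1
= (15.6 / 23.1) * 100
= 0.6753 * 100 = 67.53

67.53 %


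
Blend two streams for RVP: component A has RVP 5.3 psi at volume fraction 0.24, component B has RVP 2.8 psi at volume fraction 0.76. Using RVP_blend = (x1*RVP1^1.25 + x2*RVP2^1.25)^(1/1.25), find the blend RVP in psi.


Chevron index: RVP_blend = (sum xi*RVPi^1.25)^(1/1.25)
RVP^1.25 terms: 0.24 * 5.3^1.25 + 0.76 * 2.8^1.25 = 4.68271
RVP_blend = 4.68271^(1/1.25) = 3.439

3.439 psi


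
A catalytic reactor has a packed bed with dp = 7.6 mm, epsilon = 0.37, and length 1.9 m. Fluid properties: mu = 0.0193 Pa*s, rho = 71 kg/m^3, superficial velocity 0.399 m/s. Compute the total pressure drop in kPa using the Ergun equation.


dp = 7.6 mm = 0.0076 m
Viscous term = 150*0.0193*0.399*(1-0.37)^2 / (0.0076^2*0.37^3) = 156700
Inertial term = 1.75*71*0.399^2*(1-0.37) / (0.0076*0.37^3) = 32371.6
dP/L = 156700 + 32371.6 = 189072 Pa/m
dP = 189072 * 1.9 / 1000 = 359.2 kPa

359.2 kPa


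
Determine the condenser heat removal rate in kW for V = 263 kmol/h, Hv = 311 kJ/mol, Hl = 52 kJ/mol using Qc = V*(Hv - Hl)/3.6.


Qc = 263 * (311 - 52) / 3.6 = 263 * 259 / 3.6 = 18920

18920 kW


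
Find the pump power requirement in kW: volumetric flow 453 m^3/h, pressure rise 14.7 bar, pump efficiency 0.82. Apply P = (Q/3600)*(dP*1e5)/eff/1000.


Q = 453 / 3600 = 0.125833 m^3/s
P = 0.125833 * (14.7 * 1e5) / 0.82 / 1000 = 225.6

225.6 kW


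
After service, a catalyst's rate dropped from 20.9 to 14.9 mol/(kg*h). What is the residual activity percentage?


Activity (%) = (rate_used / rate_fresh) * 100
rate_used = 14.9, rate_fresh = 20.9
= (14.9 / 20.9) * 100
= 0.7129 * 100 = 71.29

71.29 %


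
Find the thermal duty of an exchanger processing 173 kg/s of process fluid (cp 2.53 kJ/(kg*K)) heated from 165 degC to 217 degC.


Q = m_dot * cp * delta_T
delta_T = 217 - 165 = 52 K
Q = 173 * 2.53 * 52
= 437.69 * 52
= 22759.88 kW

22759.88 kW


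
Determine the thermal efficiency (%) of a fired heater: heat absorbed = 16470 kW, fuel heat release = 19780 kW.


Furnace efficiency = Q_absorbed / Q_fuel * 100
= 16470 / 19780 * 100 = 83.27

83.27 %


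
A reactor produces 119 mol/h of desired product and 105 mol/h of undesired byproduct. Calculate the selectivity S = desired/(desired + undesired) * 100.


Selectivity = desired / (desired + undesired) * 100
Total products = 119 + 105 = 224 mol/h
S = 119 / 224 * 100
= 0.5312 * 100
= 53.12 %

53.12 %


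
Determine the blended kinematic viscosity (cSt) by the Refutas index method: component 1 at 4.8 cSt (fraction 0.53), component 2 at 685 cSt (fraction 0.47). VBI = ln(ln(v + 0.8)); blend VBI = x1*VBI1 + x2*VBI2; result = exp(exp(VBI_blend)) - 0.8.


Refutas method: VBN_i = 14.534*ln(ln(visc_i + 0.8)) + 10.975, blended linearly by mass fraction; since VBN is linear in VBI_i = ln(ln(visc_i + 0.8)) and the fractions sum to 1, blend VBI directly: visc = exp(exp(VBI_blend)) - 0.8
VBI_1 = ln(ln(4.8 + 0.8)) = 0.543931
VBI_2 = ln(ln(685 + 0.8)) = 1.8765
VBI_blend = 0.53 * 0.543931 + 0.47 * 1.8765 = 1.17024
visc_blend = exp(exp(1.17024)) - 0.8 = 24.30

24.30 cSt
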